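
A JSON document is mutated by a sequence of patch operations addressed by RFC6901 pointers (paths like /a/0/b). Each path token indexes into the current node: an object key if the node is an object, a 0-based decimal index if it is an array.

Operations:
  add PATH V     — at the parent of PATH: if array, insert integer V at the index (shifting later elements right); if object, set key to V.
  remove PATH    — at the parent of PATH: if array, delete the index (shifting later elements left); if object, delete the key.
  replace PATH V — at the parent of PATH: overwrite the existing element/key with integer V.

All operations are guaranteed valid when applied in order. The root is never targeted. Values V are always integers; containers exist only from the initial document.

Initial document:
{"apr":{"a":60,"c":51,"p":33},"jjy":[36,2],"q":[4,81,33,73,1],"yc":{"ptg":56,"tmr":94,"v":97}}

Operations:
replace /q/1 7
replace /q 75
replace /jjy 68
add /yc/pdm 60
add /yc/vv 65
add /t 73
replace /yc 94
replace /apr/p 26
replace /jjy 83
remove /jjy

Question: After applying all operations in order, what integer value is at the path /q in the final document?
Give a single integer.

Answer: 75

Derivation:
After op 1 (replace /q/1 7): {"apr":{"a":60,"c":51,"p":33},"jjy":[36,2],"q":[4,7,33,73,1],"yc":{"ptg":56,"tmr":94,"v":97}}
After op 2 (replace /q 75): {"apr":{"a":60,"c":51,"p":33},"jjy":[36,2],"q":75,"yc":{"ptg":56,"tmr":94,"v":97}}
After op 3 (replace /jjy 68): {"apr":{"a":60,"c":51,"p":33},"jjy":68,"q":75,"yc":{"ptg":56,"tmr":94,"v":97}}
After op 4 (add /yc/pdm 60): {"apr":{"a":60,"c":51,"p":33},"jjy":68,"q":75,"yc":{"pdm":60,"ptg":56,"tmr":94,"v":97}}
After op 5 (add /yc/vv 65): {"apr":{"a":60,"c":51,"p":33},"jjy":68,"q":75,"yc":{"pdm":60,"ptg":56,"tmr":94,"v":97,"vv":65}}
After op 6 (add /t 73): {"apr":{"a":60,"c":51,"p":33},"jjy":68,"q":75,"t":73,"yc":{"pdm":60,"ptg":56,"tmr":94,"v":97,"vv":65}}
After op 7 (replace /yc 94): {"apr":{"a":60,"c":51,"p":33},"jjy":68,"q":75,"t":73,"yc":94}
After op 8 (replace /apr/p 26): {"apr":{"a":60,"c":51,"p":26},"jjy":68,"q":75,"t":73,"yc":94}
After op 9 (replace /jjy 83): {"apr":{"a":60,"c":51,"p":26},"jjy":83,"q":75,"t":73,"yc":94}
After op 10 (remove /jjy): {"apr":{"a":60,"c":51,"p":26},"q":75,"t":73,"yc":94}
Value at /q: 75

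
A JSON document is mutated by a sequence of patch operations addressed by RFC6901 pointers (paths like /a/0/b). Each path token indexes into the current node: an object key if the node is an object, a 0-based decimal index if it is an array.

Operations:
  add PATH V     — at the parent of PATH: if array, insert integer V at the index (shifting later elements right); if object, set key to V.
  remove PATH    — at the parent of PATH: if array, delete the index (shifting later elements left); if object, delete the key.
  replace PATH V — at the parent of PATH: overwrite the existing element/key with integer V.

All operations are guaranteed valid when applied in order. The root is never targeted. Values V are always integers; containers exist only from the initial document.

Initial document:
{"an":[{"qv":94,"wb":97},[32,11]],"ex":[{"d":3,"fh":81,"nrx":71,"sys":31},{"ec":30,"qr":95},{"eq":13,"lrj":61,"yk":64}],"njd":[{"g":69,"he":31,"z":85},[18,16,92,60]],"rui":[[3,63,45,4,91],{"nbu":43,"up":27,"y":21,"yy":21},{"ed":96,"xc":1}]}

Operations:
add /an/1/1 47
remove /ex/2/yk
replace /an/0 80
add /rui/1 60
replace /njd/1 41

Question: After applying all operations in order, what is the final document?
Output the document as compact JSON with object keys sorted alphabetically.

Answer: {"an":[80,[32,47,11]],"ex":[{"d":3,"fh":81,"nrx":71,"sys":31},{"ec":30,"qr":95},{"eq":13,"lrj":61}],"njd":[{"g":69,"he":31,"z":85},41],"rui":[[3,63,45,4,91],60,{"nbu":43,"up":27,"y":21,"yy":21},{"ed":96,"xc":1}]}

Derivation:
After op 1 (add /an/1/1 47): {"an":[{"qv":94,"wb":97},[32,47,11]],"ex":[{"d":3,"fh":81,"nrx":71,"sys":31},{"ec":30,"qr":95},{"eq":13,"lrj":61,"yk":64}],"njd":[{"g":69,"he":31,"z":85},[18,16,92,60]],"rui":[[3,63,45,4,91],{"nbu":43,"up":27,"y":21,"yy":21},{"ed":96,"xc":1}]}
After op 2 (remove /ex/2/yk): {"an":[{"qv":94,"wb":97},[32,47,11]],"ex":[{"d":3,"fh":81,"nrx":71,"sys":31},{"ec":30,"qr":95},{"eq":13,"lrj":61}],"njd":[{"g":69,"he":31,"z":85},[18,16,92,60]],"rui":[[3,63,45,4,91],{"nbu":43,"up":27,"y":21,"yy":21},{"ed":96,"xc":1}]}
After op 3 (replace /an/0 80): {"an":[80,[32,47,11]],"ex":[{"d":3,"fh":81,"nrx":71,"sys":31},{"ec":30,"qr":95},{"eq":13,"lrj":61}],"njd":[{"g":69,"he":31,"z":85},[18,16,92,60]],"rui":[[3,63,45,4,91],{"nbu":43,"up":27,"y":21,"yy":21},{"ed":96,"xc":1}]}
After op 4 (add /rui/1 60): {"an":[80,[32,47,11]],"ex":[{"d":3,"fh":81,"nrx":71,"sys":31},{"ec":30,"qr":95},{"eq":13,"lrj":61}],"njd":[{"g":69,"he":31,"z":85},[18,16,92,60]],"rui":[[3,63,45,4,91],60,{"nbu":43,"up":27,"y":21,"yy":21},{"ed":96,"xc":1}]}
After op 5 (replace /njd/1 41): {"an":[80,[32,47,11]],"ex":[{"d":3,"fh":81,"nrx":71,"sys":31},{"ec":30,"qr":95},{"eq":13,"lrj":61}],"njd":[{"g":69,"he":31,"z":85},41],"rui":[[3,63,45,4,91],60,{"nbu":43,"up":27,"y":21,"yy":21},{"ed":96,"xc":1}]}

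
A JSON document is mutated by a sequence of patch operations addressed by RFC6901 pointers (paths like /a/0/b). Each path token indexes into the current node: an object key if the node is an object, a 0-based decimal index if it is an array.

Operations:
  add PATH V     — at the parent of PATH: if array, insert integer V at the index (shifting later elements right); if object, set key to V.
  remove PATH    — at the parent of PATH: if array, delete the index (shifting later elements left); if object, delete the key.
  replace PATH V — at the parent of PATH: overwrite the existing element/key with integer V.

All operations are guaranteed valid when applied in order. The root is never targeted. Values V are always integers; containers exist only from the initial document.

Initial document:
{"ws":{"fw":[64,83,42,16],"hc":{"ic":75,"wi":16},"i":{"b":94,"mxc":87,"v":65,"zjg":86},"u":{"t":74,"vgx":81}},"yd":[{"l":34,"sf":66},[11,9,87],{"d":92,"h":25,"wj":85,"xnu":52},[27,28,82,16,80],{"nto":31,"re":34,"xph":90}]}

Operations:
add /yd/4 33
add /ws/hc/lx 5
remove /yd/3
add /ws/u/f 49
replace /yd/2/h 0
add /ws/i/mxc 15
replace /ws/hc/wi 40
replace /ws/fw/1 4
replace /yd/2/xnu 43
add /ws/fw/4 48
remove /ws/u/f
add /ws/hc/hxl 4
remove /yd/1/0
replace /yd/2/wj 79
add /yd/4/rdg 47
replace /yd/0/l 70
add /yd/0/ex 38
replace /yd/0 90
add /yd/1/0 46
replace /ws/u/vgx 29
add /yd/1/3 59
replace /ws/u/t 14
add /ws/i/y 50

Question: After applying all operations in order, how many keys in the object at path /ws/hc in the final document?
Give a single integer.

After op 1 (add /yd/4 33): {"ws":{"fw":[64,83,42,16],"hc":{"ic":75,"wi":16},"i":{"b":94,"mxc":87,"v":65,"zjg":86},"u":{"t":74,"vgx":81}},"yd":[{"l":34,"sf":66},[11,9,87],{"d":92,"h":25,"wj":85,"xnu":52},[27,28,82,16,80],33,{"nto":31,"re":34,"xph":90}]}
After op 2 (add /ws/hc/lx 5): {"ws":{"fw":[64,83,42,16],"hc":{"ic":75,"lx":5,"wi":16},"i":{"b":94,"mxc":87,"v":65,"zjg":86},"u":{"t":74,"vgx":81}},"yd":[{"l":34,"sf":66},[11,9,87],{"d":92,"h":25,"wj":85,"xnu":52},[27,28,82,16,80],33,{"nto":31,"re":34,"xph":90}]}
After op 3 (remove /yd/3): {"ws":{"fw":[64,83,42,16],"hc":{"ic":75,"lx":5,"wi":16},"i":{"b":94,"mxc":87,"v":65,"zjg":86},"u":{"t":74,"vgx":81}},"yd":[{"l":34,"sf":66},[11,9,87],{"d":92,"h":25,"wj":85,"xnu":52},33,{"nto":31,"re":34,"xph":90}]}
After op 4 (add /ws/u/f 49): {"ws":{"fw":[64,83,42,16],"hc":{"ic":75,"lx":5,"wi":16},"i":{"b":94,"mxc":87,"v":65,"zjg":86},"u":{"f":49,"t":74,"vgx":81}},"yd":[{"l":34,"sf":66},[11,9,87],{"d":92,"h":25,"wj":85,"xnu":52},33,{"nto":31,"re":34,"xph":90}]}
After op 5 (replace /yd/2/h 0): {"ws":{"fw":[64,83,42,16],"hc":{"ic":75,"lx":5,"wi":16},"i":{"b":94,"mxc":87,"v":65,"zjg":86},"u":{"f":49,"t":74,"vgx":81}},"yd":[{"l":34,"sf":66},[11,9,87],{"d":92,"h":0,"wj":85,"xnu":52},33,{"nto":31,"re":34,"xph":90}]}
After op 6 (add /ws/i/mxc 15): {"ws":{"fw":[64,83,42,16],"hc":{"ic":75,"lx":5,"wi":16},"i":{"b":94,"mxc":15,"v":65,"zjg":86},"u":{"f":49,"t":74,"vgx":81}},"yd":[{"l":34,"sf":66},[11,9,87],{"d":92,"h":0,"wj":85,"xnu":52},33,{"nto":31,"re":34,"xph":90}]}
After op 7 (replace /ws/hc/wi 40): {"ws":{"fw":[64,83,42,16],"hc":{"ic":75,"lx":5,"wi":40},"i":{"b":94,"mxc":15,"v":65,"zjg":86},"u":{"f":49,"t":74,"vgx":81}},"yd":[{"l":34,"sf":66},[11,9,87],{"d":92,"h":0,"wj":85,"xnu":52},33,{"nto":31,"re":34,"xph":90}]}
After op 8 (replace /ws/fw/1 4): {"ws":{"fw":[64,4,42,16],"hc":{"ic":75,"lx":5,"wi":40},"i":{"b":94,"mxc":15,"v":65,"zjg":86},"u":{"f":49,"t":74,"vgx":81}},"yd":[{"l":34,"sf":66},[11,9,87],{"d":92,"h":0,"wj":85,"xnu":52},33,{"nto":31,"re":34,"xph":90}]}
After op 9 (replace /yd/2/xnu 43): {"ws":{"fw":[64,4,42,16],"hc":{"ic":75,"lx":5,"wi":40},"i":{"b":94,"mxc":15,"v":65,"zjg":86},"u":{"f":49,"t":74,"vgx":81}},"yd":[{"l":34,"sf":66},[11,9,87],{"d":92,"h":0,"wj":85,"xnu":43},33,{"nto":31,"re":34,"xph":90}]}
After op 10 (add /ws/fw/4 48): {"ws":{"fw":[64,4,42,16,48],"hc":{"ic":75,"lx":5,"wi":40},"i":{"b":94,"mxc":15,"v":65,"zjg":86},"u":{"f":49,"t":74,"vgx":81}},"yd":[{"l":34,"sf":66},[11,9,87],{"d":92,"h":0,"wj":85,"xnu":43},33,{"nto":31,"re":34,"xph":90}]}
After op 11 (remove /ws/u/f): {"ws":{"fw":[64,4,42,16,48],"hc":{"ic":75,"lx":5,"wi":40},"i":{"b":94,"mxc":15,"v":65,"zjg":86},"u":{"t":74,"vgx":81}},"yd":[{"l":34,"sf":66},[11,9,87],{"d":92,"h":0,"wj":85,"xnu":43},33,{"nto":31,"re":34,"xph":90}]}
After op 12 (add /ws/hc/hxl 4): {"ws":{"fw":[64,4,42,16,48],"hc":{"hxl":4,"ic":75,"lx":5,"wi":40},"i":{"b":94,"mxc":15,"v":65,"zjg":86},"u":{"t":74,"vgx":81}},"yd":[{"l":34,"sf":66},[11,9,87],{"d":92,"h":0,"wj":85,"xnu":43},33,{"nto":31,"re":34,"xph":90}]}
After op 13 (remove /yd/1/0): {"ws":{"fw":[64,4,42,16,48],"hc":{"hxl":4,"ic":75,"lx":5,"wi":40},"i":{"b":94,"mxc":15,"v":65,"zjg":86},"u":{"t":74,"vgx":81}},"yd":[{"l":34,"sf":66},[9,87],{"d":92,"h":0,"wj":85,"xnu":43},33,{"nto":31,"re":34,"xph":90}]}
After op 14 (replace /yd/2/wj 79): {"ws":{"fw":[64,4,42,16,48],"hc":{"hxl":4,"ic":75,"lx":5,"wi":40},"i":{"b":94,"mxc":15,"v":65,"zjg":86},"u":{"t":74,"vgx":81}},"yd":[{"l":34,"sf":66},[9,87],{"d":92,"h":0,"wj":79,"xnu":43},33,{"nto":31,"re":34,"xph":90}]}
After op 15 (add /yd/4/rdg 47): {"ws":{"fw":[64,4,42,16,48],"hc":{"hxl":4,"ic":75,"lx":5,"wi":40},"i":{"b":94,"mxc":15,"v":65,"zjg":86},"u":{"t":74,"vgx":81}},"yd":[{"l":34,"sf":66},[9,87],{"d":92,"h":0,"wj":79,"xnu":43},33,{"nto":31,"rdg":47,"re":34,"xph":90}]}
After op 16 (replace /yd/0/l 70): {"ws":{"fw":[64,4,42,16,48],"hc":{"hxl":4,"ic":75,"lx":5,"wi":40},"i":{"b":94,"mxc":15,"v":65,"zjg":86},"u":{"t":74,"vgx":81}},"yd":[{"l":70,"sf":66},[9,87],{"d":92,"h":0,"wj":79,"xnu":43},33,{"nto":31,"rdg":47,"re":34,"xph":90}]}
After op 17 (add /yd/0/ex 38): {"ws":{"fw":[64,4,42,16,48],"hc":{"hxl":4,"ic":75,"lx":5,"wi":40},"i":{"b":94,"mxc":15,"v":65,"zjg":86},"u":{"t":74,"vgx":81}},"yd":[{"ex":38,"l":70,"sf":66},[9,87],{"d":92,"h":0,"wj":79,"xnu":43},33,{"nto":31,"rdg":47,"re":34,"xph":90}]}
After op 18 (replace /yd/0 90): {"ws":{"fw":[64,4,42,16,48],"hc":{"hxl":4,"ic":75,"lx":5,"wi":40},"i":{"b":94,"mxc":15,"v":65,"zjg":86},"u":{"t":74,"vgx":81}},"yd":[90,[9,87],{"d":92,"h":0,"wj":79,"xnu":43},33,{"nto":31,"rdg":47,"re":34,"xph":90}]}
After op 19 (add /yd/1/0 46): {"ws":{"fw":[64,4,42,16,48],"hc":{"hxl":4,"ic":75,"lx":5,"wi":40},"i":{"b":94,"mxc":15,"v":65,"zjg":86},"u":{"t":74,"vgx":81}},"yd":[90,[46,9,87],{"d":92,"h":0,"wj":79,"xnu":43},33,{"nto":31,"rdg":47,"re":34,"xph":90}]}
After op 20 (replace /ws/u/vgx 29): {"ws":{"fw":[64,4,42,16,48],"hc":{"hxl":4,"ic":75,"lx":5,"wi":40},"i":{"b":94,"mxc":15,"v":65,"zjg":86},"u":{"t":74,"vgx":29}},"yd":[90,[46,9,87],{"d":92,"h":0,"wj":79,"xnu":43},33,{"nto":31,"rdg":47,"re":34,"xph":90}]}
After op 21 (add /yd/1/3 59): {"ws":{"fw":[64,4,42,16,48],"hc":{"hxl":4,"ic":75,"lx":5,"wi":40},"i":{"b":94,"mxc":15,"v":65,"zjg":86},"u":{"t":74,"vgx":29}},"yd":[90,[46,9,87,59],{"d":92,"h":0,"wj":79,"xnu":43},33,{"nto":31,"rdg":47,"re":34,"xph":90}]}
After op 22 (replace /ws/u/t 14): {"ws":{"fw":[64,4,42,16,48],"hc":{"hxl":4,"ic":75,"lx":5,"wi":40},"i":{"b":94,"mxc":15,"v":65,"zjg":86},"u":{"t":14,"vgx":29}},"yd":[90,[46,9,87,59],{"d":92,"h":0,"wj":79,"xnu":43},33,{"nto":31,"rdg":47,"re":34,"xph":90}]}
After op 23 (add /ws/i/y 50): {"ws":{"fw":[64,4,42,16,48],"hc":{"hxl":4,"ic":75,"lx":5,"wi":40},"i":{"b":94,"mxc":15,"v":65,"y":50,"zjg":86},"u":{"t":14,"vgx":29}},"yd":[90,[46,9,87,59],{"d":92,"h":0,"wj":79,"xnu":43},33,{"nto":31,"rdg":47,"re":34,"xph":90}]}
Size at path /ws/hc: 4

Answer: 4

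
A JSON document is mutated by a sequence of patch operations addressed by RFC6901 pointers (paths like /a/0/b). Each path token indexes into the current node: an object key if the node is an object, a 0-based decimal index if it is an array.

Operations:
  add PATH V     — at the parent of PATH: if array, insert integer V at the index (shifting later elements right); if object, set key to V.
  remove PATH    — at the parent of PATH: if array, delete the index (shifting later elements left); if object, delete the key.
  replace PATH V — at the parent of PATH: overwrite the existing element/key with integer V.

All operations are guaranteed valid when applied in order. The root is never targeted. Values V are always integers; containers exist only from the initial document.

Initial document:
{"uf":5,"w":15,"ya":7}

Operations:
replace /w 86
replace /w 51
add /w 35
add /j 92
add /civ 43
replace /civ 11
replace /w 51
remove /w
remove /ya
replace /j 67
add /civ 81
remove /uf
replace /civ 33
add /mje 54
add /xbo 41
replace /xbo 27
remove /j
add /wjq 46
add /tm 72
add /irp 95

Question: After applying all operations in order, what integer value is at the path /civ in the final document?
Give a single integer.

After op 1 (replace /w 86): {"uf":5,"w":86,"ya":7}
After op 2 (replace /w 51): {"uf":5,"w":51,"ya":7}
After op 3 (add /w 35): {"uf":5,"w":35,"ya":7}
After op 4 (add /j 92): {"j":92,"uf":5,"w":35,"ya":7}
After op 5 (add /civ 43): {"civ":43,"j":92,"uf":5,"w":35,"ya":7}
After op 6 (replace /civ 11): {"civ":11,"j":92,"uf":5,"w":35,"ya":7}
After op 7 (replace /w 51): {"civ":11,"j":92,"uf":5,"w":51,"ya":7}
After op 8 (remove /w): {"civ":11,"j":92,"uf":5,"ya":7}
After op 9 (remove /ya): {"civ":11,"j":92,"uf":5}
After op 10 (replace /j 67): {"civ":11,"j":67,"uf":5}
After op 11 (add /civ 81): {"civ":81,"j":67,"uf":5}
After op 12 (remove /uf): {"civ":81,"j":67}
After op 13 (replace /civ 33): {"civ":33,"j":67}
After op 14 (add /mje 54): {"civ":33,"j":67,"mje":54}
After op 15 (add /xbo 41): {"civ":33,"j":67,"mje":54,"xbo":41}
After op 16 (replace /xbo 27): {"civ":33,"j":67,"mje":54,"xbo":27}
After op 17 (remove /j): {"civ":33,"mje":54,"xbo":27}
After op 18 (add /wjq 46): {"civ":33,"mje":54,"wjq":46,"xbo":27}
After op 19 (add /tm 72): {"civ":33,"mje":54,"tm":72,"wjq":46,"xbo":27}
After op 20 (add /irp 95): {"civ":33,"irp":95,"mje":54,"tm":72,"wjq":46,"xbo":27}
Value at /civ: 33

Answer: 33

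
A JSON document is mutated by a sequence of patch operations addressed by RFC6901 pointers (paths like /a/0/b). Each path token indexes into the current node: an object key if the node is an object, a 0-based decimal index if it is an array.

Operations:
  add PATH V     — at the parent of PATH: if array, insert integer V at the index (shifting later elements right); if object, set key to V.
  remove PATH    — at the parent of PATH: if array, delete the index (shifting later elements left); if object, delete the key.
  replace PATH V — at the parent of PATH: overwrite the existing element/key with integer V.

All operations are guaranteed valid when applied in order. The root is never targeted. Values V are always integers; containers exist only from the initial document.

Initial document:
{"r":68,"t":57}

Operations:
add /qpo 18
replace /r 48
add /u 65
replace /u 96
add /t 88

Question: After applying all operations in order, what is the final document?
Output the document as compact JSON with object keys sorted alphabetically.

Answer: {"qpo":18,"r":48,"t":88,"u":96}

Derivation:
After op 1 (add /qpo 18): {"qpo":18,"r":68,"t":57}
After op 2 (replace /r 48): {"qpo":18,"r":48,"t":57}
After op 3 (add /u 65): {"qpo":18,"r":48,"t":57,"u":65}
After op 4 (replace /u 96): {"qpo":18,"r":48,"t":57,"u":96}
After op 5 (add /t 88): {"qpo":18,"r":48,"t":88,"u":96}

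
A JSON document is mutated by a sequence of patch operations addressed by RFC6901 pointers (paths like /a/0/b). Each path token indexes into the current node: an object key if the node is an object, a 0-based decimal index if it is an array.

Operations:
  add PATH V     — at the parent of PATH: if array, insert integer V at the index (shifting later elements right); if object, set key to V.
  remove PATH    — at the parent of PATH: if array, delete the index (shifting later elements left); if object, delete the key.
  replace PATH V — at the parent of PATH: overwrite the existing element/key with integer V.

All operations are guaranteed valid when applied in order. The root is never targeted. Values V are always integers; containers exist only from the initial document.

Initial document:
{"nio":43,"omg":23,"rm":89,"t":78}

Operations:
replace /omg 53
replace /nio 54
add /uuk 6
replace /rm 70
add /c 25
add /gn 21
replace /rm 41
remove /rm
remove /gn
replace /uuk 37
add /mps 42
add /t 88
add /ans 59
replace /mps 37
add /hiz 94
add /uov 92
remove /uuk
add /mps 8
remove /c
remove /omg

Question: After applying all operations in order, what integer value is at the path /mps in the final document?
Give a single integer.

After op 1 (replace /omg 53): {"nio":43,"omg":53,"rm":89,"t":78}
After op 2 (replace /nio 54): {"nio":54,"omg":53,"rm":89,"t":78}
After op 3 (add /uuk 6): {"nio":54,"omg":53,"rm":89,"t":78,"uuk":6}
After op 4 (replace /rm 70): {"nio":54,"omg":53,"rm":70,"t":78,"uuk":6}
After op 5 (add /c 25): {"c":25,"nio":54,"omg":53,"rm":70,"t":78,"uuk":6}
After op 6 (add /gn 21): {"c":25,"gn":21,"nio":54,"omg":53,"rm":70,"t":78,"uuk":6}
After op 7 (replace /rm 41): {"c":25,"gn":21,"nio":54,"omg":53,"rm":41,"t":78,"uuk":6}
After op 8 (remove /rm): {"c":25,"gn":21,"nio":54,"omg":53,"t":78,"uuk":6}
After op 9 (remove /gn): {"c":25,"nio":54,"omg":53,"t":78,"uuk":6}
After op 10 (replace /uuk 37): {"c":25,"nio":54,"omg":53,"t":78,"uuk":37}
After op 11 (add /mps 42): {"c":25,"mps":42,"nio":54,"omg":53,"t":78,"uuk":37}
After op 12 (add /t 88): {"c":25,"mps":42,"nio":54,"omg":53,"t":88,"uuk":37}
After op 13 (add /ans 59): {"ans":59,"c":25,"mps":42,"nio":54,"omg":53,"t":88,"uuk":37}
After op 14 (replace /mps 37): {"ans":59,"c":25,"mps":37,"nio":54,"omg":53,"t":88,"uuk":37}
After op 15 (add /hiz 94): {"ans":59,"c":25,"hiz":94,"mps":37,"nio":54,"omg":53,"t":88,"uuk":37}
After op 16 (add /uov 92): {"ans":59,"c":25,"hiz":94,"mps":37,"nio":54,"omg":53,"t":88,"uov":92,"uuk":37}
After op 17 (remove /uuk): {"ans":59,"c":25,"hiz":94,"mps":37,"nio":54,"omg":53,"t":88,"uov":92}
After op 18 (add /mps 8): {"ans":59,"c":25,"hiz":94,"mps":8,"nio":54,"omg":53,"t":88,"uov":92}
After op 19 (remove /c): {"ans":59,"hiz":94,"mps":8,"nio":54,"omg":53,"t":88,"uov":92}
After op 20 (remove /omg): {"ans":59,"hiz":94,"mps":8,"nio":54,"t":88,"uov":92}
Value at /mps: 8

Answer: 8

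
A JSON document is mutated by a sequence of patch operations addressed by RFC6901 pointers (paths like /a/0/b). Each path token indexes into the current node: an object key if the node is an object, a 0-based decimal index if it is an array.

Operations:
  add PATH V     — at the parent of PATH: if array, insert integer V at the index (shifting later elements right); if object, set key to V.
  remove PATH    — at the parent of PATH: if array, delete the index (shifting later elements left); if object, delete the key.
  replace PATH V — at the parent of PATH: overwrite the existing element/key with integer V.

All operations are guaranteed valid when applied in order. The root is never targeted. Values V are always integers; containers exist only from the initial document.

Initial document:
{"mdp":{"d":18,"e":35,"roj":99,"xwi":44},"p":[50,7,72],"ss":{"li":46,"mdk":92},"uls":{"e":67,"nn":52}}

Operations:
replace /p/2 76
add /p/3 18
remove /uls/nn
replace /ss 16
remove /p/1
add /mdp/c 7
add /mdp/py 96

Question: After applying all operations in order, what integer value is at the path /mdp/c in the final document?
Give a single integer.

Answer: 7

Derivation:
After op 1 (replace /p/2 76): {"mdp":{"d":18,"e":35,"roj":99,"xwi":44},"p":[50,7,76],"ss":{"li":46,"mdk":92},"uls":{"e":67,"nn":52}}
After op 2 (add /p/3 18): {"mdp":{"d":18,"e":35,"roj":99,"xwi":44},"p":[50,7,76,18],"ss":{"li":46,"mdk":92},"uls":{"e":67,"nn":52}}
After op 3 (remove /uls/nn): {"mdp":{"d":18,"e":35,"roj":99,"xwi":44},"p":[50,7,76,18],"ss":{"li":46,"mdk":92},"uls":{"e":67}}
After op 4 (replace /ss 16): {"mdp":{"d":18,"e":35,"roj":99,"xwi":44},"p":[50,7,76,18],"ss":16,"uls":{"e":67}}
After op 5 (remove /p/1): {"mdp":{"d":18,"e":35,"roj":99,"xwi":44},"p":[50,76,18],"ss":16,"uls":{"e":67}}
After op 6 (add /mdp/c 7): {"mdp":{"c":7,"d":18,"e":35,"roj":99,"xwi":44},"p":[50,76,18],"ss":16,"uls":{"e":67}}
After op 7 (add /mdp/py 96): {"mdp":{"c":7,"d":18,"e":35,"py":96,"roj":99,"xwi":44},"p":[50,76,18],"ss":16,"uls":{"e":67}}
Value at /mdp/c: 7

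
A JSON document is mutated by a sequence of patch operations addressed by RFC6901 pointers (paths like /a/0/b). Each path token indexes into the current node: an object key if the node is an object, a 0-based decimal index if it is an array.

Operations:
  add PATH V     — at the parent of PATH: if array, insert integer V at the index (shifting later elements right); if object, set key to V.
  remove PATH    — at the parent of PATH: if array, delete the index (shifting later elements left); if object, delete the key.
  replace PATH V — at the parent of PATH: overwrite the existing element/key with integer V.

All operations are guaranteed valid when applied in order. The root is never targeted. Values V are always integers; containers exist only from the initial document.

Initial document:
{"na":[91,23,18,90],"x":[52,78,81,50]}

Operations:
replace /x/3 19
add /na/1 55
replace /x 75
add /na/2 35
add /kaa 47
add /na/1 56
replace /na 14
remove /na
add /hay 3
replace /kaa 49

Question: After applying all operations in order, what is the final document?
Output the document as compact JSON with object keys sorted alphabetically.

Answer: {"hay":3,"kaa":49,"x":75}

Derivation:
After op 1 (replace /x/3 19): {"na":[91,23,18,90],"x":[52,78,81,19]}
After op 2 (add /na/1 55): {"na":[91,55,23,18,90],"x":[52,78,81,19]}
After op 3 (replace /x 75): {"na":[91,55,23,18,90],"x":75}
After op 4 (add /na/2 35): {"na":[91,55,35,23,18,90],"x":75}
After op 5 (add /kaa 47): {"kaa":47,"na":[91,55,35,23,18,90],"x":75}
After op 6 (add /na/1 56): {"kaa":47,"na":[91,56,55,35,23,18,90],"x":75}
After op 7 (replace /na 14): {"kaa":47,"na":14,"x":75}
After op 8 (remove /na): {"kaa":47,"x":75}
After op 9 (add /hay 3): {"hay":3,"kaa":47,"x":75}
After op 10 (replace /kaa 49): {"hay":3,"kaa":49,"x":75}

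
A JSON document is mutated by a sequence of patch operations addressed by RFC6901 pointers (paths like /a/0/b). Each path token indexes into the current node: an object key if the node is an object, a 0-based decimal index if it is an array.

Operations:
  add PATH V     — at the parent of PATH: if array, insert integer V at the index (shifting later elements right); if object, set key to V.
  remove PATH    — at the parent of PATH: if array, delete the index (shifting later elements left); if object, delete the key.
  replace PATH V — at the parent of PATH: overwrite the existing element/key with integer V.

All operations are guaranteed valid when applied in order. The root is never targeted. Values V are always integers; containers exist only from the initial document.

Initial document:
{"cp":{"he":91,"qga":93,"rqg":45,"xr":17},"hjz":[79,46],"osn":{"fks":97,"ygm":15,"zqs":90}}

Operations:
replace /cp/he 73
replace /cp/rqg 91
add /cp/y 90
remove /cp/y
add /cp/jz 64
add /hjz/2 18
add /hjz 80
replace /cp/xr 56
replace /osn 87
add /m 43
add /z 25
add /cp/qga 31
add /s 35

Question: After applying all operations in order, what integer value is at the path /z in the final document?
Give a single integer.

Answer: 25

Derivation:
After op 1 (replace /cp/he 73): {"cp":{"he":73,"qga":93,"rqg":45,"xr":17},"hjz":[79,46],"osn":{"fks":97,"ygm":15,"zqs":90}}
After op 2 (replace /cp/rqg 91): {"cp":{"he":73,"qga":93,"rqg":91,"xr":17},"hjz":[79,46],"osn":{"fks":97,"ygm":15,"zqs":90}}
After op 3 (add /cp/y 90): {"cp":{"he":73,"qga":93,"rqg":91,"xr":17,"y":90},"hjz":[79,46],"osn":{"fks":97,"ygm":15,"zqs":90}}
After op 4 (remove /cp/y): {"cp":{"he":73,"qga":93,"rqg":91,"xr":17},"hjz":[79,46],"osn":{"fks":97,"ygm":15,"zqs":90}}
After op 5 (add /cp/jz 64): {"cp":{"he":73,"jz":64,"qga":93,"rqg":91,"xr":17},"hjz":[79,46],"osn":{"fks":97,"ygm":15,"zqs":90}}
After op 6 (add /hjz/2 18): {"cp":{"he":73,"jz":64,"qga":93,"rqg":91,"xr":17},"hjz":[79,46,18],"osn":{"fks":97,"ygm":15,"zqs":90}}
After op 7 (add /hjz 80): {"cp":{"he":73,"jz":64,"qga":93,"rqg":91,"xr":17},"hjz":80,"osn":{"fks":97,"ygm":15,"zqs":90}}
After op 8 (replace /cp/xr 56): {"cp":{"he":73,"jz":64,"qga":93,"rqg":91,"xr":56},"hjz":80,"osn":{"fks":97,"ygm":15,"zqs":90}}
After op 9 (replace /osn 87): {"cp":{"he":73,"jz":64,"qga":93,"rqg":91,"xr":56},"hjz":80,"osn":87}
After op 10 (add /m 43): {"cp":{"he":73,"jz":64,"qga":93,"rqg":91,"xr":56},"hjz":80,"m":43,"osn":87}
After op 11 (add /z 25): {"cp":{"he":73,"jz":64,"qga":93,"rqg":91,"xr":56},"hjz":80,"m":43,"osn":87,"z":25}
After op 12 (add /cp/qga 31): {"cp":{"he":73,"jz":64,"qga":31,"rqg":91,"xr":56},"hjz":80,"m":43,"osn":87,"z":25}
After op 13 (add /s 35): {"cp":{"he":73,"jz":64,"qga":31,"rqg":91,"xr":56},"hjz":80,"m":43,"osn":87,"s":35,"z":25}
Value at /z: 25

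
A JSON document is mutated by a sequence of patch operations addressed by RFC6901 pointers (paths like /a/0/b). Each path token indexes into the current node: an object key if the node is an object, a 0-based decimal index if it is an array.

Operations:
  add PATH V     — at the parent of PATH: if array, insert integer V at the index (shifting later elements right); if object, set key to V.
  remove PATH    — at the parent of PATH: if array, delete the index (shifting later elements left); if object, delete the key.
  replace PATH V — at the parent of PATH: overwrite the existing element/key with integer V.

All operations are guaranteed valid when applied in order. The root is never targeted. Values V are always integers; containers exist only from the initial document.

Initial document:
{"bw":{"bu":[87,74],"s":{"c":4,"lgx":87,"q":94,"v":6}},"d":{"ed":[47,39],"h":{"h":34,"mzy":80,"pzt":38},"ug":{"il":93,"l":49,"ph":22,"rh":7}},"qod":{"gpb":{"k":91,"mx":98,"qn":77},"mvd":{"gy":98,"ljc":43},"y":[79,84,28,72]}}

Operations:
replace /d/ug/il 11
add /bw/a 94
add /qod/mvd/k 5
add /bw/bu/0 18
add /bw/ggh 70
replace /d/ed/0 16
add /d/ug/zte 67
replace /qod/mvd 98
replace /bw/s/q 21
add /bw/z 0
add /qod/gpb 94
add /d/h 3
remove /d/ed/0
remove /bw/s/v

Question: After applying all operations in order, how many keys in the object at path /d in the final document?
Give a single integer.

After op 1 (replace /d/ug/il 11): {"bw":{"bu":[87,74],"s":{"c":4,"lgx":87,"q":94,"v":6}},"d":{"ed":[47,39],"h":{"h":34,"mzy":80,"pzt":38},"ug":{"il":11,"l":49,"ph":22,"rh":7}},"qod":{"gpb":{"k":91,"mx":98,"qn":77},"mvd":{"gy":98,"ljc":43},"y":[79,84,28,72]}}
After op 2 (add /bw/a 94): {"bw":{"a":94,"bu":[87,74],"s":{"c":4,"lgx":87,"q":94,"v":6}},"d":{"ed":[47,39],"h":{"h":34,"mzy":80,"pzt":38},"ug":{"il":11,"l":49,"ph":22,"rh":7}},"qod":{"gpb":{"k":91,"mx":98,"qn":77},"mvd":{"gy":98,"ljc":43},"y":[79,84,28,72]}}
After op 3 (add /qod/mvd/k 5): {"bw":{"a":94,"bu":[87,74],"s":{"c":4,"lgx":87,"q":94,"v":6}},"d":{"ed":[47,39],"h":{"h":34,"mzy":80,"pzt":38},"ug":{"il":11,"l":49,"ph":22,"rh":7}},"qod":{"gpb":{"k":91,"mx":98,"qn":77},"mvd":{"gy":98,"k":5,"ljc":43},"y":[79,84,28,72]}}
After op 4 (add /bw/bu/0 18): {"bw":{"a":94,"bu":[18,87,74],"s":{"c":4,"lgx":87,"q":94,"v":6}},"d":{"ed":[47,39],"h":{"h":34,"mzy":80,"pzt":38},"ug":{"il":11,"l":49,"ph":22,"rh":7}},"qod":{"gpb":{"k":91,"mx":98,"qn":77},"mvd":{"gy":98,"k":5,"ljc":43},"y":[79,84,28,72]}}
After op 5 (add /bw/ggh 70): {"bw":{"a":94,"bu":[18,87,74],"ggh":70,"s":{"c":4,"lgx":87,"q":94,"v":6}},"d":{"ed":[47,39],"h":{"h":34,"mzy":80,"pzt":38},"ug":{"il":11,"l":49,"ph":22,"rh":7}},"qod":{"gpb":{"k":91,"mx":98,"qn":77},"mvd":{"gy":98,"k":5,"ljc":43},"y":[79,84,28,72]}}
After op 6 (replace /d/ed/0 16): {"bw":{"a":94,"bu":[18,87,74],"ggh":70,"s":{"c":4,"lgx":87,"q":94,"v":6}},"d":{"ed":[16,39],"h":{"h":34,"mzy":80,"pzt":38},"ug":{"il":11,"l":49,"ph":22,"rh":7}},"qod":{"gpb":{"k":91,"mx":98,"qn":77},"mvd":{"gy":98,"k":5,"ljc":43},"y":[79,84,28,72]}}
After op 7 (add /d/ug/zte 67): {"bw":{"a":94,"bu":[18,87,74],"ggh":70,"s":{"c":4,"lgx":87,"q":94,"v":6}},"d":{"ed":[16,39],"h":{"h":34,"mzy":80,"pzt":38},"ug":{"il":11,"l":49,"ph":22,"rh":7,"zte":67}},"qod":{"gpb":{"k":91,"mx":98,"qn":77},"mvd":{"gy":98,"k":5,"ljc":43},"y":[79,84,28,72]}}
After op 8 (replace /qod/mvd 98): {"bw":{"a":94,"bu":[18,87,74],"ggh":70,"s":{"c":4,"lgx":87,"q":94,"v":6}},"d":{"ed":[16,39],"h":{"h":34,"mzy":80,"pzt":38},"ug":{"il":11,"l":49,"ph":22,"rh":7,"zte":67}},"qod":{"gpb":{"k":91,"mx":98,"qn":77},"mvd":98,"y":[79,84,28,72]}}
After op 9 (replace /bw/s/q 21): {"bw":{"a":94,"bu":[18,87,74],"ggh":70,"s":{"c":4,"lgx":87,"q":21,"v":6}},"d":{"ed":[16,39],"h":{"h":34,"mzy":80,"pzt":38},"ug":{"il":11,"l":49,"ph":22,"rh":7,"zte":67}},"qod":{"gpb":{"k":91,"mx":98,"qn":77},"mvd":98,"y":[79,84,28,72]}}
After op 10 (add /bw/z 0): {"bw":{"a":94,"bu":[18,87,74],"ggh":70,"s":{"c":4,"lgx":87,"q":21,"v":6},"z":0},"d":{"ed":[16,39],"h":{"h":34,"mzy":80,"pzt":38},"ug":{"il":11,"l":49,"ph":22,"rh":7,"zte":67}},"qod":{"gpb":{"k":91,"mx":98,"qn":77},"mvd":98,"y":[79,84,28,72]}}
After op 11 (add /qod/gpb 94): {"bw":{"a":94,"bu":[18,87,74],"ggh":70,"s":{"c":4,"lgx":87,"q":21,"v":6},"z":0},"d":{"ed":[16,39],"h":{"h":34,"mzy":80,"pzt":38},"ug":{"il":11,"l":49,"ph":22,"rh":7,"zte":67}},"qod":{"gpb":94,"mvd":98,"y":[79,84,28,72]}}
After op 12 (add /d/h 3): {"bw":{"a":94,"bu":[18,87,74],"ggh":70,"s":{"c":4,"lgx":87,"q":21,"v":6},"z":0},"d":{"ed":[16,39],"h":3,"ug":{"il":11,"l":49,"ph":22,"rh":7,"zte":67}},"qod":{"gpb":94,"mvd":98,"y":[79,84,28,72]}}
After op 13 (remove /d/ed/0): {"bw":{"a":94,"bu":[18,87,74],"ggh":70,"s":{"c":4,"lgx":87,"q":21,"v":6},"z":0},"d":{"ed":[39],"h":3,"ug":{"il":11,"l":49,"ph":22,"rh":7,"zte":67}},"qod":{"gpb":94,"mvd":98,"y":[79,84,28,72]}}
After op 14 (remove /bw/s/v): {"bw":{"a":94,"bu":[18,87,74],"ggh":70,"s":{"c":4,"lgx":87,"q":21},"z":0},"d":{"ed":[39],"h":3,"ug":{"il":11,"l":49,"ph":22,"rh":7,"zte":67}},"qod":{"gpb":94,"mvd":98,"y":[79,84,28,72]}}
Size at path /d: 3

Answer: 3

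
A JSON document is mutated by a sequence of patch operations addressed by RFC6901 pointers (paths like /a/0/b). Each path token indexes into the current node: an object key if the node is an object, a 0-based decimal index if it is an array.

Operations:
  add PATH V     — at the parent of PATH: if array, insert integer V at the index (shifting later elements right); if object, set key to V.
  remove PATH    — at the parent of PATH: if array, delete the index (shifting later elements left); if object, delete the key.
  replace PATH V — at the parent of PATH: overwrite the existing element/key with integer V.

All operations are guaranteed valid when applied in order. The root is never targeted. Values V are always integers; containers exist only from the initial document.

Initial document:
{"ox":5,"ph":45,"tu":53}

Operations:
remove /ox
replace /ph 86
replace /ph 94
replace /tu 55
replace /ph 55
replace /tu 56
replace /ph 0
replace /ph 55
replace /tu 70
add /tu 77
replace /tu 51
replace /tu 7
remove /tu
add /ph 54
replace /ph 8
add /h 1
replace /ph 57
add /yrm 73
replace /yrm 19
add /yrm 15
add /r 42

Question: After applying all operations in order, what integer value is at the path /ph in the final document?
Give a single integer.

Answer: 57

Derivation:
After op 1 (remove /ox): {"ph":45,"tu":53}
After op 2 (replace /ph 86): {"ph":86,"tu":53}
After op 3 (replace /ph 94): {"ph":94,"tu":53}
After op 4 (replace /tu 55): {"ph":94,"tu":55}
After op 5 (replace /ph 55): {"ph":55,"tu":55}
After op 6 (replace /tu 56): {"ph":55,"tu":56}
After op 7 (replace /ph 0): {"ph":0,"tu":56}
After op 8 (replace /ph 55): {"ph":55,"tu":56}
After op 9 (replace /tu 70): {"ph":55,"tu":70}
After op 10 (add /tu 77): {"ph":55,"tu":77}
After op 11 (replace /tu 51): {"ph":55,"tu":51}
After op 12 (replace /tu 7): {"ph":55,"tu":7}
After op 13 (remove /tu): {"ph":55}
After op 14 (add /ph 54): {"ph":54}
After op 15 (replace /ph 8): {"ph":8}
After op 16 (add /h 1): {"h":1,"ph":8}
After op 17 (replace /ph 57): {"h":1,"ph":57}
After op 18 (add /yrm 73): {"h":1,"ph":57,"yrm":73}
After op 19 (replace /yrm 19): {"h":1,"ph":57,"yrm":19}
After op 20 (add /yrm 15): {"h":1,"ph":57,"yrm":15}
After op 21 (add /r 42): {"h":1,"ph":57,"r":42,"yrm":15}
Value at /ph: 57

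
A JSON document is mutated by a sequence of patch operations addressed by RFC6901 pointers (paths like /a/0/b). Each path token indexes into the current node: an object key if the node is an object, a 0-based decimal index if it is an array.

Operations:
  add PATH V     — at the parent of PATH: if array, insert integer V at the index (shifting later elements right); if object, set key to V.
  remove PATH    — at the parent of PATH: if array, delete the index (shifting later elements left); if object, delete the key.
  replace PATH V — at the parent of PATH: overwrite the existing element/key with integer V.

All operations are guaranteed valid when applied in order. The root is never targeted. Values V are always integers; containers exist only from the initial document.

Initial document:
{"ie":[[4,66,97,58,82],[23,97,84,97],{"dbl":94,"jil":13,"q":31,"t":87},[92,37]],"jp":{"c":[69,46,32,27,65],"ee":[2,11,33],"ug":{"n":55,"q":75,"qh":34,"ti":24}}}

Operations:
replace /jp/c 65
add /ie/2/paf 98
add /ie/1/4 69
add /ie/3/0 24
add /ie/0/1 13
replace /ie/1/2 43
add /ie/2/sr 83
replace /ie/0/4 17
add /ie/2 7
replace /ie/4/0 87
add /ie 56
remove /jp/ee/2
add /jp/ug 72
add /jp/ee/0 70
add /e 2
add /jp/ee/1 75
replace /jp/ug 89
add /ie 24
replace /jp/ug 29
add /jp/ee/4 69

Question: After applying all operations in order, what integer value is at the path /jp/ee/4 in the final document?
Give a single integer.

After op 1 (replace /jp/c 65): {"ie":[[4,66,97,58,82],[23,97,84,97],{"dbl":94,"jil":13,"q":31,"t":87},[92,37]],"jp":{"c":65,"ee":[2,11,33],"ug":{"n":55,"q":75,"qh":34,"ti":24}}}
After op 2 (add /ie/2/paf 98): {"ie":[[4,66,97,58,82],[23,97,84,97],{"dbl":94,"jil":13,"paf":98,"q":31,"t":87},[92,37]],"jp":{"c":65,"ee":[2,11,33],"ug":{"n":55,"q":75,"qh":34,"ti":24}}}
After op 3 (add /ie/1/4 69): {"ie":[[4,66,97,58,82],[23,97,84,97,69],{"dbl":94,"jil":13,"paf":98,"q":31,"t":87},[92,37]],"jp":{"c":65,"ee":[2,11,33],"ug":{"n":55,"q":75,"qh":34,"ti":24}}}
After op 4 (add /ie/3/0 24): {"ie":[[4,66,97,58,82],[23,97,84,97,69],{"dbl":94,"jil":13,"paf":98,"q":31,"t":87},[24,92,37]],"jp":{"c":65,"ee":[2,11,33],"ug":{"n":55,"q":75,"qh":34,"ti":24}}}
After op 5 (add /ie/0/1 13): {"ie":[[4,13,66,97,58,82],[23,97,84,97,69],{"dbl":94,"jil":13,"paf":98,"q":31,"t":87},[24,92,37]],"jp":{"c":65,"ee":[2,11,33],"ug":{"n":55,"q":75,"qh":34,"ti":24}}}
After op 6 (replace /ie/1/2 43): {"ie":[[4,13,66,97,58,82],[23,97,43,97,69],{"dbl":94,"jil":13,"paf":98,"q":31,"t":87},[24,92,37]],"jp":{"c":65,"ee":[2,11,33],"ug":{"n":55,"q":75,"qh":34,"ti":24}}}
After op 7 (add /ie/2/sr 83): {"ie":[[4,13,66,97,58,82],[23,97,43,97,69],{"dbl":94,"jil":13,"paf":98,"q":31,"sr":83,"t":87},[24,92,37]],"jp":{"c":65,"ee":[2,11,33],"ug":{"n":55,"q":75,"qh":34,"ti":24}}}
After op 8 (replace /ie/0/4 17): {"ie":[[4,13,66,97,17,82],[23,97,43,97,69],{"dbl":94,"jil":13,"paf":98,"q":31,"sr":83,"t":87},[24,92,37]],"jp":{"c":65,"ee":[2,11,33],"ug":{"n":55,"q":75,"qh":34,"ti":24}}}
After op 9 (add /ie/2 7): {"ie":[[4,13,66,97,17,82],[23,97,43,97,69],7,{"dbl":94,"jil":13,"paf":98,"q":31,"sr":83,"t":87},[24,92,37]],"jp":{"c":65,"ee":[2,11,33],"ug":{"n":55,"q":75,"qh":34,"ti":24}}}
After op 10 (replace /ie/4/0 87): {"ie":[[4,13,66,97,17,82],[23,97,43,97,69],7,{"dbl":94,"jil":13,"paf":98,"q":31,"sr":83,"t":87},[87,92,37]],"jp":{"c":65,"ee":[2,11,33],"ug":{"n":55,"q":75,"qh":34,"ti":24}}}
After op 11 (add /ie 56): {"ie":56,"jp":{"c":65,"ee":[2,11,33],"ug":{"n":55,"q":75,"qh":34,"ti":24}}}
After op 12 (remove /jp/ee/2): {"ie":56,"jp":{"c":65,"ee":[2,11],"ug":{"n":55,"q":75,"qh":34,"ti":24}}}
After op 13 (add /jp/ug 72): {"ie":56,"jp":{"c":65,"ee":[2,11],"ug":72}}
After op 14 (add /jp/ee/0 70): {"ie":56,"jp":{"c":65,"ee":[70,2,11],"ug":72}}
After op 15 (add /e 2): {"e":2,"ie":56,"jp":{"c":65,"ee":[70,2,11],"ug":72}}
After op 16 (add /jp/ee/1 75): {"e":2,"ie":56,"jp":{"c":65,"ee":[70,75,2,11],"ug":72}}
After op 17 (replace /jp/ug 89): {"e":2,"ie":56,"jp":{"c":65,"ee":[70,75,2,11],"ug":89}}
After op 18 (add /ie 24): {"e":2,"ie":24,"jp":{"c":65,"ee":[70,75,2,11],"ug":89}}
After op 19 (replace /jp/ug 29): {"e":2,"ie":24,"jp":{"c":65,"ee":[70,75,2,11],"ug":29}}
After op 20 (add /jp/ee/4 69): {"e":2,"ie":24,"jp":{"c":65,"ee":[70,75,2,11,69],"ug":29}}
Value at /jp/ee/4: 69

Answer: 69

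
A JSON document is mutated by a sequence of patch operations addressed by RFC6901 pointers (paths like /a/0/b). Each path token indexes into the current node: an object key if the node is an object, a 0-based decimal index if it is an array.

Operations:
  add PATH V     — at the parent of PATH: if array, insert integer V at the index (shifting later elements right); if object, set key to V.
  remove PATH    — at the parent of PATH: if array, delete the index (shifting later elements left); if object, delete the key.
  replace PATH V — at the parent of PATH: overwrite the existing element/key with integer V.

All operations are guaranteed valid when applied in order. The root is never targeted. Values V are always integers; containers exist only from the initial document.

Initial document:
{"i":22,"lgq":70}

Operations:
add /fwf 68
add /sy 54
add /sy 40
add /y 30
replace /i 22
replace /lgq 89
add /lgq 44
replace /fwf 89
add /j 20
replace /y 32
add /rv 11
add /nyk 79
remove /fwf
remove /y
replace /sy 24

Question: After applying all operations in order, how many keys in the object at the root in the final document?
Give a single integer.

Answer: 6

Derivation:
After op 1 (add /fwf 68): {"fwf":68,"i":22,"lgq":70}
After op 2 (add /sy 54): {"fwf":68,"i":22,"lgq":70,"sy":54}
After op 3 (add /sy 40): {"fwf":68,"i":22,"lgq":70,"sy":40}
After op 4 (add /y 30): {"fwf":68,"i":22,"lgq":70,"sy":40,"y":30}
After op 5 (replace /i 22): {"fwf":68,"i":22,"lgq":70,"sy":40,"y":30}
After op 6 (replace /lgq 89): {"fwf":68,"i":22,"lgq":89,"sy":40,"y":30}
After op 7 (add /lgq 44): {"fwf":68,"i":22,"lgq":44,"sy":40,"y":30}
After op 8 (replace /fwf 89): {"fwf":89,"i":22,"lgq":44,"sy":40,"y":30}
After op 9 (add /j 20): {"fwf":89,"i":22,"j":20,"lgq":44,"sy":40,"y":30}
After op 10 (replace /y 32): {"fwf":89,"i":22,"j":20,"lgq":44,"sy":40,"y":32}
After op 11 (add /rv 11): {"fwf":89,"i":22,"j":20,"lgq":44,"rv":11,"sy":40,"y":32}
After op 12 (add /nyk 79): {"fwf":89,"i":22,"j":20,"lgq":44,"nyk":79,"rv":11,"sy":40,"y":32}
After op 13 (remove /fwf): {"i":22,"j":20,"lgq":44,"nyk":79,"rv":11,"sy":40,"y":32}
After op 14 (remove /y): {"i":22,"j":20,"lgq":44,"nyk":79,"rv":11,"sy":40}
After op 15 (replace /sy 24): {"i":22,"j":20,"lgq":44,"nyk":79,"rv":11,"sy":24}
Size at the root: 6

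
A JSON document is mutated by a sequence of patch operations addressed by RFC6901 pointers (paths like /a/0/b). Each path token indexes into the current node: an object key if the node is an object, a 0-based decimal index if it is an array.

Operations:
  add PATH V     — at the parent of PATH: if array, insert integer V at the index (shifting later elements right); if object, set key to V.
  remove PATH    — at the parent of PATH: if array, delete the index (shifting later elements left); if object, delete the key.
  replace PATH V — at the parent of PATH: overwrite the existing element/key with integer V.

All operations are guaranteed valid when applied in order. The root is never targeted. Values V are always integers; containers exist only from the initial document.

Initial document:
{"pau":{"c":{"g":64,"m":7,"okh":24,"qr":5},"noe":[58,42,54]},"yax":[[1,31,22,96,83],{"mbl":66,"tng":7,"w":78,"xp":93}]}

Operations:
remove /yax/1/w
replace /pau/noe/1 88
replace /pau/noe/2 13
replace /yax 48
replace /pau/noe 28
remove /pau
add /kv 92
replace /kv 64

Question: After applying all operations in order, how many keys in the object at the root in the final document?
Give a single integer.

After op 1 (remove /yax/1/w): {"pau":{"c":{"g":64,"m":7,"okh":24,"qr":5},"noe":[58,42,54]},"yax":[[1,31,22,96,83],{"mbl":66,"tng":7,"xp":93}]}
After op 2 (replace /pau/noe/1 88): {"pau":{"c":{"g":64,"m":7,"okh":24,"qr":5},"noe":[58,88,54]},"yax":[[1,31,22,96,83],{"mbl":66,"tng":7,"xp":93}]}
After op 3 (replace /pau/noe/2 13): {"pau":{"c":{"g":64,"m":7,"okh":24,"qr":5},"noe":[58,88,13]},"yax":[[1,31,22,96,83],{"mbl":66,"tng":7,"xp":93}]}
After op 4 (replace /yax 48): {"pau":{"c":{"g":64,"m":7,"okh":24,"qr":5},"noe":[58,88,13]},"yax":48}
After op 5 (replace /pau/noe 28): {"pau":{"c":{"g":64,"m":7,"okh":24,"qr":5},"noe":28},"yax":48}
After op 6 (remove /pau): {"yax":48}
After op 7 (add /kv 92): {"kv":92,"yax":48}
After op 8 (replace /kv 64): {"kv":64,"yax":48}
Size at the root: 2

Answer: 2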